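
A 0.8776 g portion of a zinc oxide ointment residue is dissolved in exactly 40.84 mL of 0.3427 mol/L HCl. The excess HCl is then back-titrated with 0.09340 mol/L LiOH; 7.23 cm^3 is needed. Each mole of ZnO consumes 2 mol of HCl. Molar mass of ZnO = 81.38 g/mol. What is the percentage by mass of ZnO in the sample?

61.8%

Total n(HCl) added = 0.3427 x 0.04084 = 0.01400 mol.
n(LiOH) used = 0.09340 x 0.007230 = 0.0006753 mol, which equals the excess n(HCl).
So n(HCl) consumed by the sample = 0.01400 - 0.0006753 = 0.01332 mol.
n(ZnO) = 0.01332 / 2 = 0.006660 mol.
mass ZnO = 0.006660 x 81.38 = 0.5420 g, so %ZnO = 0.5420/0.8776 x 100 = 61.8%.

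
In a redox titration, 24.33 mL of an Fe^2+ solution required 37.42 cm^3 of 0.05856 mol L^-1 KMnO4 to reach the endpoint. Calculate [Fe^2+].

0.450 M

n(KMnO4) = 0.05856 x 0.03742 = 0.002191 mol.
From the balanced equation, 1 mol KMnO4 reacts with 5 mol Fe^2+, so n(Fe^2+) = 0.002191 x 5/1 = 0.01096 mol.
[Fe^2+] = 0.01096 / 0.02433 L = 0.450 M.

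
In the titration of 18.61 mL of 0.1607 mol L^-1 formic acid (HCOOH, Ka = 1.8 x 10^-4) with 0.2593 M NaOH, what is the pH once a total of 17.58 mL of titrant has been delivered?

12.64

n(acid) = 0.1607 x 0.01861 = 0.002991 mol; n(NaOH) added = 0.2593 x 0.01758 = 0.004558 mol.
Base is in excess by 0.004558 - 0.002991 = 0.001568 mol in a total volume of 0.03619 L.
[OH^-] = 0.001568/0.03619 = 0.04332 M, so pOH = 1.36 and pH = 14.00 - 1.36 = 12.64.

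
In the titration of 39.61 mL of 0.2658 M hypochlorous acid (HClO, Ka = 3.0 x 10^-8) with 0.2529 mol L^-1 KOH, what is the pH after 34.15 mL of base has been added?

8.18

Initial n(HClO) = 0.2658 x 0.03961 = 0.01053 mol.
n(KOH) added = 0.2529 x 0.03415 = 0.008637 mol, converting that many moles of HClO to ClO-.
Remaining n(HClO) = 0.001892 mol; n(ClO-) = 0.008637 mol.
By Henderson-Hasselbalch, pH = pKa + log([A^-]/[HA]) = 7.52 + log(0.008637/0.001892) = 7.52 + (+0.66) = 8.18.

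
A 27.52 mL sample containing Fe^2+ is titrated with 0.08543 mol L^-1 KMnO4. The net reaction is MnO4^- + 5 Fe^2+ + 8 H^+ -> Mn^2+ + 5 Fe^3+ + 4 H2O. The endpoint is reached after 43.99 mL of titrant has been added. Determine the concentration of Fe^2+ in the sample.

n(KMnO4) = 0.08543 x 0.04399 = 0.003758 mol.
From the balanced equation, 1 mol KMnO4 reacts with 5 mol Fe^2+, so n(Fe^2+) = 0.003758 x 5/1 = 0.01879 mol.
[Fe^2+] = 0.01879 / 0.02752 L = 0.683 M.

0.683 M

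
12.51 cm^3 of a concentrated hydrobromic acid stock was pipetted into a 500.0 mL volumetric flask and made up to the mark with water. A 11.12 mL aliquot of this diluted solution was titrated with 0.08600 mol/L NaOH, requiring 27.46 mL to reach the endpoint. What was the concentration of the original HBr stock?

8.49 M

n(NaOH) = 0.08600 x 0.02746 = 0.002362 mol.
n(HBr) in the aliquot = 0.002362 mol.
[diluted HBr] = 0.002362 / 0.01112 = 0.2124 M.
Dilution factor = 500.0/12.51 = 39.97, so [stock] = 0.2124 x 39.97 = 8.49 M.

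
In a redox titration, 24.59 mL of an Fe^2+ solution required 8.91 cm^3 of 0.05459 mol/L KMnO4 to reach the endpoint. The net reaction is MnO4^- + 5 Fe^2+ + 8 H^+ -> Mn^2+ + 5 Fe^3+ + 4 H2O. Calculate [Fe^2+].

n(KMnO4) = 0.05459 x 0.008910 = 0.0004864 mol.
From the balanced equation, 1 mol KMnO4 reacts with 5 mol Fe^2+, so n(Fe^2+) = 0.0004864 x 5/1 = 0.002432 mol.
[Fe^2+] = 0.002432 / 0.02459 L = 0.0989 M.

0.0989 M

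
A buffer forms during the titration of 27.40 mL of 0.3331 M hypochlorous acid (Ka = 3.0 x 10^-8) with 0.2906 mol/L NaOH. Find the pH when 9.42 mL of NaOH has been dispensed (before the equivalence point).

Initial n(HClO) = 0.3331 x 0.02740 = 0.009127 mol.
n(NaOH) added = 0.2906 x 0.009420 = 0.002737 mol, converting that many moles of HClO to ClO-.
Remaining n(HClO) = 0.006389 mol; n(ClO-) = 0.002737 mol.
By Henderson-Hasselbalch, pH = pKa + log([A^-]/[HA]) = 7.52 + log(0.002737/0.006389) = 7.52 + (-0.37) = 7.15.

7.15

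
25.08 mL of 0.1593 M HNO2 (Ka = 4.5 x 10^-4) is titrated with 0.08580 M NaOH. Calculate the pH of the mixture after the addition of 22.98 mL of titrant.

Initial n(HNO2) = 0.1593 x 0.02508 = 0.003995 mol.
n(NaOH) added = 0.08580 x 0.02298 = 0.001972 mol, converting that many moles of HNO2 to NO2-.
Remaining n(HNO2) = 0.002024 mol; n(NO2-) = 0.001972 mol.
By Henderson-Hasselbalch, pH = pKa + log([A^-]/[HA]) = 3.35 + log(0.001972/0.002024) = 3.35 + (-0.01) = 3.34.

3.34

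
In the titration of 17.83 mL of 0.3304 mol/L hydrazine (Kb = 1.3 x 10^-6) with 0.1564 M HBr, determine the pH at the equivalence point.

4.54

n(N2H4) = 0.3304 x 0.01783 = 0.005891 mol; V(HBr) at equivalence = 0.005891/0.1564 = 0.03767 L.
At equivalence the base is fully converted to N2H5+; total volume = 0.05550 L, so [N2H5+] = 0.005891/0.05550 = 0.1062 M.
Ka(N2H5+) = Kw/Kb = 1.0e-14 / 1.3 x 10^-6 = 7.69e-9.
[H^+] = sqrt(Ka x [N2H5+]) = sqrt(7.69e-9 x 0.1062) = 2.86e-5 M.
pH = -log(2.86e-5) = 4.54.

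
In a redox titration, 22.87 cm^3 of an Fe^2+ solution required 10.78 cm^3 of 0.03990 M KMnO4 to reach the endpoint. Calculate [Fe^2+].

0.0940 M

n(KMnO4) = 0.03990 x 0.01078 = 0.0004301 mol.
From the balanced equation, 1 mol KMnO4 reacts with 5 mol Fe^2+, so n(Fe^2+) = 0.0004301 x 5/1 = 0.002151 mol.
[Fe^2+] = 0.002151 / 0.02287 L = 0.0940 M.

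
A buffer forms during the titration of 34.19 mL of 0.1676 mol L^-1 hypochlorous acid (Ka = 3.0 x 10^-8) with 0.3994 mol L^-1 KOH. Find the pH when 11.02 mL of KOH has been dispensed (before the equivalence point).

Initial n(HClO) = 0.1676 x 0.03419 = 0.005730 mol.
n(KOH) added = 0.3994 x 0.01102 = 0.004401 mol, converting that many moles of HClO to ClO-.
Remaining n(HClO) = 0.001329 mol; n(ClO-) = 0.004401 mol.
By Henderson-Hasselbalch, pH = pKa + log([A^-]/[HA]) = 7.52 + log(0.004401/0.001329) = 7.52 + (+0.52) = 8.04.

8.04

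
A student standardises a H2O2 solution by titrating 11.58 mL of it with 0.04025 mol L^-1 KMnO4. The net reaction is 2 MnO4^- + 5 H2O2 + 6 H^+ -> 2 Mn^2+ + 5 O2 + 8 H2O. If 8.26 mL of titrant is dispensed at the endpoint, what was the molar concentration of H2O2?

n(KMnO4) = 0.04025 x 0.008260 = 0.0003325 mol.
From the balanced equation, 2 mol KMnO4 reacts with 5 mol H2O2, so n(H2O2) = 0.0003325 x 5/2 = 0.0008312 mol.
[H2O2] = 0.0008312 / 0.01158 L = 0.0718 M.

0.0718 M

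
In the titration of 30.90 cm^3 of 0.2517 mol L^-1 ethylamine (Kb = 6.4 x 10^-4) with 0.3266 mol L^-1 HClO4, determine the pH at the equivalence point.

n(C2H5NH2) = 0.2517 x 0.03090 = 0.007778 mol; V(HClO4) at equivalence = 0.007778/0.3266 = 0.02381 L.
At equivalence the base is fully converted to C2H5NH3+; total volume = 0.05471 L, so [C2H5NH3+] = 0.007778/0.05471 = 0.1421 M.
Ka(C2H5NH3+) = Kw/Kb = 1.0e-14 / 6.4 x 10^-4 = 1.56e-11.
[H^+] = sqrt(Ka x [C2H5NH3+]) = sqrt(1.56e-11 x 0.1421) = 1.49e-6 M.
pH = -log(1.49e-6) = 5.83.

5.83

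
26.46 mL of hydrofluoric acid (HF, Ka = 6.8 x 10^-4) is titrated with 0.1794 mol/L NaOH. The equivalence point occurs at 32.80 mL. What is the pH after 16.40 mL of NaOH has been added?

3.17

16.40 mL is exactly half the equivalence volume (32.80/2), i.e. the half-equivalence point.
There, n(HA) = n(A^-), so pH = pKa = -log(6.8 x 10^-4) = 3.17.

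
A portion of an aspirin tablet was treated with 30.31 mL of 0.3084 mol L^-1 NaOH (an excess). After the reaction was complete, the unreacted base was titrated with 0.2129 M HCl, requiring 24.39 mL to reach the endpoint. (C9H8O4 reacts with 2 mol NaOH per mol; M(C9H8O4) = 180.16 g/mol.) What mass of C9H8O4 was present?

0.374 g

Total n(NaOH) added = 0.3084 x 0.03031 = 0.009348 mol.
n(HCl) used = 0.2129 x 0.02439 = 0.005193 mol, which equals the excess n(NaOH).
So n(NaOH) consumed by the sample = 0.009348 - 0.005193 = 0.004155 mol.
n(C9H8O4) = 0.004155 / 2 = 0.002077 mol.
mass = 0.002077 mol x 180.16 g/mol = 0.374 g.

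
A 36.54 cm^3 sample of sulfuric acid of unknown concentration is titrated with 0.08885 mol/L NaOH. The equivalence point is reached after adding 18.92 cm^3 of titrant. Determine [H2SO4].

n(NaOH) delivered = 0.08885 x 0.01892 = 0.001681 mol.
The reaction is 1 H2SO4 + 2 NaOH, so n(H2SO4) = 0.001681 x 1/2 = 0.0008405 mol.
[H2SO4] = 0.0008405 mol / 0.03654 L = 0.0230 M.

0.0230 M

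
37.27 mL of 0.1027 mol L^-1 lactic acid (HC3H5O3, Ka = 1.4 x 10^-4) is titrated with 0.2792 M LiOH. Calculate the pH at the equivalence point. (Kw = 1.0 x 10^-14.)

8.36

n(HC3H5O3) = 0.1027 x 0.03727 = 0.003828 mol; V(LiOH) at equivalence = 0.003828/0.2792 = 0.01371 L.
At equivalence all the acid is converted to C3H5O3-; total volume = 0.03727 + 0.01371 = 0.05098 L, so [C3H5O3-] = 0.003828/0.05098 = 0.07508 M.
Kb = Kw/Ka = 1.0e-14 / 1.4 x 10^-4 = 7.14e-11.
[OH^-] = sqrt(Kb x [C3H5O3-]) = sqrt(7.14e-11 x 0.07508) = 2.32e-6 M.
pOH = 5.64, so pH = 14.00 - 5.64 = 8.36.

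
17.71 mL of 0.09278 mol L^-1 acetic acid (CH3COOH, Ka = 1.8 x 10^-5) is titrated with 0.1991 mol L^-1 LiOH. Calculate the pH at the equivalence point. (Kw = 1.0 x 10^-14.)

n(CH3COOH) = 0.09278 x 0.01771 = 0.001643 mol; V(LiOH) at equivalence = 0.001643/0.1991 = 0.008253 L.
At equivalence all the acid is converted to CH3COO-; total volume = 0.01771 + 0.008253 = 0.02596 L, so [CH3COO-] = 0.001643/0.02596 = 0.06329 M.
Kb = Kw/Ka = 1.0e-14 / 1.8 x 10^-5 = 5.56e-10.
[OH^-] = sqrt(Kb x [CH3COO-]) = sqrt(5.56e-10 x 0.06329) = 5.93e-6 M.
pOH = 5.23, so pH = 14.00 - 5.23 = 8.77.

8.77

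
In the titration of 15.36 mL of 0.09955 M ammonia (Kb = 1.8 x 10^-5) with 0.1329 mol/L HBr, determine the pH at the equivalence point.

5.25

n(NH3) = 0.09955 x 0.01536 = 0.001529 mol; V(HBr) at equivalence = 0.001529/0.1329 = 0.01151 L.
At equivalence the base is fully converted to NH4+; total volume = 0.02687 L, so [NH4+] = 0.001529/0.02687 = 0.05692 M.
Ka(NH4+) = Kw/Kb = 1.0e-14 / 1.8 x 10^-5 = 5.56e-10.
[H^+] = sqrt(Ka x [NH4+]) = sqrt(5.56e-10 x 0.05692) = 5.62e-6 M.
pH = -log(5.62e-6) = 5.25.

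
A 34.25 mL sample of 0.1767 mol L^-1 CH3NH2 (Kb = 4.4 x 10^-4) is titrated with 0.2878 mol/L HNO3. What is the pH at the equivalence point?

5.80

n(CH3NH2) = 0.1767 x 0.03425 = 0.006052 mol; V(HNO3) at equivalence = 0.006052/0.2878 = 0.02103 L.
At equivalence the base is fully converted to CH3NH3+; total volume = 0.05528 L, so [CH3NH3+] = 0.006052/0.05528 = 0.1095 M.
Ka(CH3NH3+) = Kw/Kb = 1.0e-14 / 4.4 x 10^-4 = 2.27e-11.
[H^+] = sqrt(Ka x [CH3NH3+]) = sqrt(2.27e-11 x 0.1095) = 1.58e-6 M.
pH = -log(1.58e-6) = 5.80.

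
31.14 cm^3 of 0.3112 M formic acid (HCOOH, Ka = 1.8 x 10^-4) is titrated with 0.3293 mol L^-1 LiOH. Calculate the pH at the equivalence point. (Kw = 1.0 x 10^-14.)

n(HCOOH) = 0.3112 x 0.03114 = 0.009691 mol; V(LiOH) at equivalence = 0.009691/0.3293 = 0.02943 L.
At equivalence all the acid is converted to HCOO-; total volume = 0.03114 + 0.02943 = 0.06057 L, so [HCOO-] = 0.009691/0.06057 = 0.1600 M.
Kb = Kw/Ka = 1.0e-14 / 1.8 x 10^-4 = 5.56e-11.
[OH^-] = sqrt(Kb x [HCOO-]) = sqrt(5.56e-11 x 0.1600) = 2.98e-6 M.
pOH = 5.53, so pH = 14.00 - 5.53 = 8.47.

8.47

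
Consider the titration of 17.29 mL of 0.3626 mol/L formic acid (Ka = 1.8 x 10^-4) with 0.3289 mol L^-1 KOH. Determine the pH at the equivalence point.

n(HCOOH) = 0.3626 x 0.01729 = 0.006269 mol; V(KOH) at equivalence = 0.006269/0.3289 = 0.01906 L.
At equivalence all the acid is converted to HCOO-; total volume = 0.01729 + 0.01906 = 0.03635 L, so [HCOO-] = 0.006269/0.03635 = 0.1725 M.
Kb = Kw/Ka = 1.0e-14 / 1.8 x 10^-4 = 5.56e-11.
[OH^-] = sqrt(Kb x [HCOO-]) = sqrt(5.56e-11 x 0.1725) = 3.10e-6 M.
pOH = 5.51, so pH = 14.00 - 5.51 = 8.49.

8.49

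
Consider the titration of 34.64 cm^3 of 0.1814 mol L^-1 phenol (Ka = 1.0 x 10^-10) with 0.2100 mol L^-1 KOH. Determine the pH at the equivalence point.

n(C6H5OH) = 0.1814 x 0.03464 = 0.006284 mol; V(KOH) at equivalence = 0.006284/0.2100 = 0.02992 L.
At equivalence all the acid is converted to C6H5O-; total volume = 0.03464 + 0.02992 = 0.06456 L, so [C6H5O-] = 0.006284/0.06456 = 0.09733 M.
Kb = Kw/Ka = 1.0e-14 / 1.0 x 10^-10 = 0.000100.
[OH^-] = sqrt(Kb x [C6H5O-]) = sqrt(0.000100 x 0.09733) = 0.00312 M.
pOH = 2.51, so pH = 14.00 - 2.51 = 11.49.

11.49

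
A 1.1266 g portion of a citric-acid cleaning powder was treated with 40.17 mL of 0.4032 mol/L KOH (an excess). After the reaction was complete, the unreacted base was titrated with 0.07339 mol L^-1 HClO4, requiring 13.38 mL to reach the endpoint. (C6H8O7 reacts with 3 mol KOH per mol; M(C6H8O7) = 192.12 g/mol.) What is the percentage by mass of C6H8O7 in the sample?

Total n(KOH) added = 0.4032 x 0.04017 = 0.01620 mol.
n(HClO4) used = 0.07339 x 0.01338 = 0.0009820 mol, which equals the excess n(KOH).
So n(KOH) consumed by the sample = 0.01620 - 0.0009820 = 0.01521 mol.
n(C6H8O7) = 0.01521 / 3 = 0.005072 mol.
mass C6H8O7 = 0.005072 x 192.12 = 0.9743 g, so %C6H8O7 = 0.9743/1.1266 x 100 = 86.5%.

86.5%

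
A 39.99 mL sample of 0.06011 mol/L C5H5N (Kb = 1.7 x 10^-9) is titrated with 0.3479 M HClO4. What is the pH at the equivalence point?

3.26

n(C5H5N) = 0.06011 x 0.03999 = 0.002404 mol; V(HClO4) at equivalence = 0.002404/0.3479 = 0.006909 L.
At equivalence the base is fully converted to C5H5NH+; total volume = 0.04690 L, so [C5H5NH+] = 0.002404/0.04690 = 0.05125 M.
Ka(C5H5NH+) = Kw/Kb = 1.0e-14 / 1.7 x 10^-9 = 5.88e-6.
[H^+] = sqrt(Ka x [C5H5NH+]) = sqrt(5.88e-6 x 0.05125) = 0.000549 M.
pH = -log(0.000549) = 3.26.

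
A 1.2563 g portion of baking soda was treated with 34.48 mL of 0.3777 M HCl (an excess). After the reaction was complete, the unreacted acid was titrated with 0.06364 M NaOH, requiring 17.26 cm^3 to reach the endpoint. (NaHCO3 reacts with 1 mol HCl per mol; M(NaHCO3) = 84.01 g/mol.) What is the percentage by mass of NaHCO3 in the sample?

Total n(HCl) added = 0.3777 x 0.03448 = 0.01302 mol.
n(NaOH) used = 0.06364 x 0.01726 = 0.001098 mol, which equals the excess n(HCl).
So n(HCl) consumed by the sample = 0.01302 - 0.001098 = 0.01192 mol.
n(NaHCO3) = 0.01192 / 1 = 0.01192 mol.
mass NaHCO3 = 0.01192 x 84.01 = 1.002 g, so %NaHCO3 = 1.002/1.2563 x 100 = 79.7%.

79.7%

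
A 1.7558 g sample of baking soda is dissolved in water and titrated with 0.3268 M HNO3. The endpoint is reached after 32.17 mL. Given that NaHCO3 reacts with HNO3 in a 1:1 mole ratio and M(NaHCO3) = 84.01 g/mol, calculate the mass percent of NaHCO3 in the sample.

50.3%

n(HNO3) = 0.3268 x 0.03217 = 0.01051 mol.
n(NaHCO3) = 0.01051 / 1 = 0.01051 mol.
mass of NaHCO3 = 0.01051 x 84.01 = 0.8832 g.
% purity = 0.8832 / 1.7558 x 100 = 50.3%.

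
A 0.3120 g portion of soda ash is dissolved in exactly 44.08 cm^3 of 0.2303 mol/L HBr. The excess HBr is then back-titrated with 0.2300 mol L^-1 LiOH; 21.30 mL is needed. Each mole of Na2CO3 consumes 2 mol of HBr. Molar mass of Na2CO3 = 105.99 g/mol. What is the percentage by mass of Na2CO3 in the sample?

89.2%

Total n(HBr) added = 0.2303 x 0.04408 = 0.01015 mol.
n(LiOH) used = 0.2300 x 0.02130 = 0.004899 mol, which equals the excess n(HBr).
So n(HBr) consumed by the sample = 0.01015 - 0.004899 = 0.005253 mol.
n(Na2CO3) = 0.005253 / 2 = 0.002626 mol.
mass Na2CO3 = 0.002626 x 105.99 = 0.2784 g, so %Na2CO3 = 0.2784/0.3120 x 100 = 89.2%.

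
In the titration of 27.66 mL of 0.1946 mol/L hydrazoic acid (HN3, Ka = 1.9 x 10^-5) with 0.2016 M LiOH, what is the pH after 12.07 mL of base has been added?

4.64

Initial n(HN3) = 0.1946 x 0.02766 = 0.005383 mol.
n(LiOH) added = 0.2016 x 0.01207 = 0.002433 mol, converting that many moles of HN3 to N3-.
Remaining n(HN3) = 0.002949 mol; n(N3-) = 0.002433 mol.
By Henderson-Hasselbalch, pH = pKa + log([A^-]/[HA]) = 4.72 + log(0.002433/0.002949) = 4.72 + (-0.08) = 4.64.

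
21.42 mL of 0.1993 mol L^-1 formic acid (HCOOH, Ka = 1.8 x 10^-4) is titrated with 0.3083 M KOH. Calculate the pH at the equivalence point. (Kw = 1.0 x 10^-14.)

8.41

n(HCOOH) = 0.1993 x 0.02142 = 0.004269 mol; V(KOH) at equivalence = 0.004269/0.3083 = 0.01385 L.
At equivalence all the acid is converted to HCOO-; total volume = 0.02142 + 0.01385 = 0.03527 L, so [HCOO-] = 0.004269/0.03527 = 0.1210 M.
Kb = Kw/Ka = 1.0e-14 / 1.8 x 10^-4 = 5.56e-11.
[OH^-] = sqrt(Kb x [HCOO-]) = sqrt(5.56e-11 x 0.1210) = 2.59e-6 M.
pOH = 5.59, so pH = 14.00 - 5.59 = 8.41.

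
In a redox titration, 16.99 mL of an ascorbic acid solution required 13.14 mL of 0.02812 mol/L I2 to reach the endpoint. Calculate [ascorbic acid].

n(I2) = 0.02812 x 0.01314 = 0.0003695 mol.
From the balanced equation, 1 mol I2 reacts with 1 mol ascorbic acid, so n(ascorbic acid) = 0.0003695 x 1/1 = 0.0003695 mol.
[ascorbic acid] = 0.0003695 / 0.01699 L = 0.0217 M.

0.0217 M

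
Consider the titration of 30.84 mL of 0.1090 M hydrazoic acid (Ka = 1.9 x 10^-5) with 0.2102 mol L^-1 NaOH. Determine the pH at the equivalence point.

n(HN3) = 0.1090 x 0.03084 = 0.003362 mol; V(NaOH) at equivalence = 0.003362/0.2102 = 0.01599 L.
At equivalence all the acid is converted to N3-; total volume = 0.03084 + 0.01599 = 0.04683 L, so [N3-] = 0.003362/0.04683 = 0.07178 M.
Kb = Kw/Ka = 1.0e-14 / 1.9 x 10^-5 = 5.26e-10.
[OH^-] = sqrt(Kb x [N3-]) = sqrt(5.26e-10 x 0.07178) = 6.15e-6 M.
pOH = 5.21, so pH = 14.00 - 5.21 = 8.79.

8.79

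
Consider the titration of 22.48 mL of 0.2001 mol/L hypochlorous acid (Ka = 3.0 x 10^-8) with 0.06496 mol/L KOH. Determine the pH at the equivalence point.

10.11

n(HClO) = 0.2001 x 0.02248 = 0.004498 mol; V(KOH) at equivalence = 0.004498/0.06496 = 0.06925 L.
At equivalence all the acid is converted to ClO-; total volume = 0.02248 + 0.06925 = 0.09173 L, so [ClO-] = 0.004498/0.09173 = 0.04904 M.
Kb = Kw/Ka = 1.0e-14 / 3.0 x 10^-8 = 3.33e-7.
[OH^-] = sqrt(Kb x [ClO-]) = sqrt(3.33e-7 x 0.04904) = 0.000128 M.
pOH = 3.89, so pH = 14.00 - 3.89 = 10.11.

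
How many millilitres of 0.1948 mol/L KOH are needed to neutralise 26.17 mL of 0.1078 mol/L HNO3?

14.5 mL

n(HNO3) = 0.1078 mol/L x 0.02617 L = 0.002821 mol.
At equivalence n(KOH) = n(HNO3) = 0.002821 mol.
V(KOH) = 0.002821 / 0.1948 = 0.01448 L = 14.5 mL.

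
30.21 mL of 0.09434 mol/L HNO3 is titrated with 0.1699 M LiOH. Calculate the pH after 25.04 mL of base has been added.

n(acid) = 0.09434 x 0.03021 = 0.002850 mol; n(LiOH) added = 0.1699 x 0.02504 = 0.004254 mol.
Base is in excess by 0.004254 - 0.002850 = 0.001404 mol in a total volume of 0.05525 L.
[OH^-] = 0.001404/0.05525 = 0.02542 M, so pOH = 1.59 and pH = 14.00 - 1.59 = 12.41.

12.41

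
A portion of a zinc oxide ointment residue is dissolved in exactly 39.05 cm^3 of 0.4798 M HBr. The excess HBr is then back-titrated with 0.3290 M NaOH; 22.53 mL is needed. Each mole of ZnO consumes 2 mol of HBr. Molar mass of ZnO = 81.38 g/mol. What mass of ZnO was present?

Total n(HBr) added = 0.4798 x 0.03905 = 0.01874 mol.
n(NaOH) used = 0.3290 x 0.02253 = 0.007412 mol, which equals the excess n(HBr).
So n(HBr) consumed by the sample = 0.01874 - 0.007412 = 0.01132 mol.
n(ZnO) = 0.01132 / 2 = 0.005662 mol.
mass = 0.005662 mol x 81.38 g/mol = 0.461 g.

0.461 g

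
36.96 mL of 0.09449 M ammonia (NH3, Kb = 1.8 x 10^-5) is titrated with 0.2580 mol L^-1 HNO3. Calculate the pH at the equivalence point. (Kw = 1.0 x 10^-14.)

n(NH3) = 0.09449 x 0.03696 = 0.003492 mol; V(HNO3) at equivalence = 0.003492/0.2580 = 0.01354 L.
At equivalence the base is fully converted to NH4+; total volume = 0.05050 L, so [NH4+] = 0.003492/0.05050 = 0.06916 M.
Ka(NH4+) = Kw/Kb = 1.0e-14 / 1.8 x 10^-5 = 5.56e-10.
[H^+] = sqrt(Ka x [NH4+]) = sqrt(5.56e-10 x 0.06916) = 6.20e-6 M.
pH = -log(6.20e-6) = 5.21.

5.21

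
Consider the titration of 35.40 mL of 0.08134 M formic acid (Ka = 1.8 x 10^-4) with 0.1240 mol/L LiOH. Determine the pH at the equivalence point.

n(HCOOH) = 0.08134 x 0.03540 = 0.002879 mol; V(LiOH) at equivalence = 0.002879/0.1240 = 0.02322 L.
At equivalence all the acid is converted to HCOO-; total volume = 0.03540 + 0.02322 = 0.05862 L, so [HCOO-] = 0.002879/0.05862 = 0.04912 M.
Kb = Kw/Ka = 1.0e-14 / 1.8 x 10^-4 = 5.56e-11.
[OH^-] = sqrt(Kb x [HCOO-]) = sqrt(5.56e-11 x 0.04912) = 1.65e-6 M.
pOH = 5.78, so pH = 14.00 - 5.78 = 8.22.

8.22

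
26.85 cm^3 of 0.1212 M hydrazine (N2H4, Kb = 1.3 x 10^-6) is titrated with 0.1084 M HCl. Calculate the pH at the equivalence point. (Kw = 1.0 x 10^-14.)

n(N2H4) = 0.1212 x 0.02685 = 0.003254 mol; V(HCl) at equivalence = 0.003254/0.1084 = 0.03002 L.
At equivalence the base is fully converted to N2H5+; total volume = 0.05687 L, so [N2H5+] = 0.003254/0.05687 = 0.05722 M.
Ka(N2H5+) = Kw/Kb = 1.0e-14 / 1.3 x 10^-6 = 7.69e-9.
[H^+] = sqrt(Ka x [N2H5+]) = sqrt(7.69e-9 x 0.05722) = 2.10e-5 M.
pH = -log(2.10e-5) = 4.68.

4.68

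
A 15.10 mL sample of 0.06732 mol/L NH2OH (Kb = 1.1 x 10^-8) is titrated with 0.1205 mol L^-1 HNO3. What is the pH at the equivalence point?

n(NH2OH) = 0.06732 x 0.01510 = 0.001017 mol; V(HNO3) at equivalence = 0.001017/0.1205 = 0.008436 L.
At equivalence the base is fully converted to NH3OH+; total volume = 0.02354 L, so [NH3OH+] = 0.001017/0.02354 = 0.04319 M.
Ka(NH3OH+) = Kw/Kb = 1.0e-14 / 1.1 x 10^-8 = 9.09e-7.
[H^+] = sqrt(Ka x [NH3OH+]) = sqrt(9.09e-7 x 0.04319) = 0.000198 M.
pH = -log(0.000198) = 3.70.

3.70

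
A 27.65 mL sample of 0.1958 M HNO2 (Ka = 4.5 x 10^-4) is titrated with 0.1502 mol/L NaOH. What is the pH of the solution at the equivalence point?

n(HNO2) = 0.1958 x 0.02765 = 0.005414 mol; V(NaOH) at equivalence = 0.005414/0.1502 = 0.03604 L.
At equivalence all the acid is converted to NO2-; total volume = 0.02765 + 0.03604 = 0.06369 L, so [NO2-] = 0.005414/0.06369 = 0.08500 M.
Kb = Kw/Ka = 1.0e-14 / 4.5 x 10^-4 = 2.22e-11.
[OH^-] = sqrt(Kb x [NO2-]) = sqrt(2.22e-11 x 0.08500) = 1.37e-6 M.
pOH = 5.86, so pH = 14.00 - 5.86 = 8.14.

8.14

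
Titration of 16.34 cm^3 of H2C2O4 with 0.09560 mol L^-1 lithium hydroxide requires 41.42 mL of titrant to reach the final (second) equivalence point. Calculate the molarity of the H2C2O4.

n(LiOH) = 0.09560 x 0.04142 = 0.003960 mol.
At the final (second) equivalence point, 2 mol OH^- react per mol H2C2O4, so n(H2C2O4) = 0.003960 / 2 = 0.001980 mol.
[H2C2O4] = 0.001980 / 0.01634 L = 0.121 M.

0.121 M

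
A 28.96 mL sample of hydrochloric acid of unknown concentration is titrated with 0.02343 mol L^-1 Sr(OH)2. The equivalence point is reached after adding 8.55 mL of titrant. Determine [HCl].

n(Sr(OH)2) delivered = 0.02343 x 0.008550 = 0.0002003 mol.
The reaction is 2 HCl + 1 Sr(OH)2, so n(HCl) = 0.0002003 x 2/1 = 0.0004007 mol.
[HCl] = 0.0004007 mol / 0.02896 L = 0.0138 M.

0.0138 M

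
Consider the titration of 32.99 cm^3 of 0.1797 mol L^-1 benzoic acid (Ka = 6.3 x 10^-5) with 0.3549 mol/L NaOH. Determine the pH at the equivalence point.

n(C6H5COOH) = 0.1797 x 0.03299 = 0.005928 mol; V(NaOH) at equivalence = 0.005928/0.3549 = 0.01670 L.
At equivalence all the acid is converted to C6H5COO-; total volume = 0.03299 + 0.01670 = 0.04969 L, so [C6H5COO-] = 0.005928/0.04969 = 0.1193 M.
Kb = Kw/Ka = 1.0e-14 / 6.3 x 10^-5 = 1.59e-10.
[OH^-] = sqrt(Kb x [C6H5COO-]) = sqrt(1.59e-10 x 0.1193) = 4.35e-6 M.
pOH = 5.36, so pH = 14.00 - 5.36 = 8.64.

8.64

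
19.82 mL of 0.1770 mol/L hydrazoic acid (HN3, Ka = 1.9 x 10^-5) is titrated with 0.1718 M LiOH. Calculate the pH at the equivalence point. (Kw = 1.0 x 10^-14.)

8.83

n(HN3) = 0.1770 x 0.01982 = 0.003508 mol; V(LiOH) at equivalence = 0.003508/0.1718 = 0.02042 L.
At equivalence all the acid is converted to N3-; total volume = 0.01982 + 0.02042 = 0.04024 L, so [N3-] = 0.003508/0.04024 = 0.08718 M.
Kb = Kw/Ka = 1.0e-14 / 1.9 x 10^-5 = 5.26e-10.
[OH^-] = sqrt(Kb x [N3-]) = sqrt(5.26e-10 x 0.08718) = 6.77e-6 M.
pOH = 5.17, so pH = 14.00 - 5.17 = 8.83.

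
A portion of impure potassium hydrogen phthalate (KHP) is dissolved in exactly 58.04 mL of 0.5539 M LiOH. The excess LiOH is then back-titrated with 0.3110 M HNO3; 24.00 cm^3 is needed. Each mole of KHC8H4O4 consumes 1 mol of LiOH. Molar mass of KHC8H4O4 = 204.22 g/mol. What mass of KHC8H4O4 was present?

5.04 g

Total n(LiOH) added = 0.5539 x 0.05804 = 0.03215 mol.
n(HNO3) used = 0.3110 x 0.02400 = 0.007464 mol, which equals the excess n(LiOH).
So n(LiOH) consumed by the sample = 0.03215 - 0.007464 = 0.02468 mol.
n(KHC8H4O4) = 0.02468 / 1 = 0.02468 mol.
mass = 0.02468 mol x 204.22 g/mol = 5.04 g.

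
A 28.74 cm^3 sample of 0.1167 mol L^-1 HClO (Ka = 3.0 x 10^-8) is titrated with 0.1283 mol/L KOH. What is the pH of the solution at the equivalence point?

10.15

n(HClO) = 0.1167 x 0.02874 = 0.003354 mol; V(KOH) at equivalence = 0.003354/0.1283 = 0.02614 L.
At equivalence all the acid is converted to ClO-; total volume = 0.02874 + 0.02614 = 0.05488 L, so [ClO-] = 0.003354/0.05488 = 0.06111 M.
Kb = Kw/Ka = 1.0e-14 / 3.0 x 10^-8 = 3.33e-7.
[OH^-] = sqrt(Kb x [ClO-]) = sqrt(3.33e-7 x 0.06111) = 0.000143 M.
pOH = 3.85, so pH = 14.00 - 3.85 = 10.15.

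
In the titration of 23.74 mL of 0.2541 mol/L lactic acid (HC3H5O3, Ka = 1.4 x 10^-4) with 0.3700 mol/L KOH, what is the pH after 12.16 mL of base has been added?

Initial n(HC3H5O3) = 0.2541 x 0.02374 = 0.006032 mol.
n(KOH) added = 0.3700 x 0.01216 = 0.004499 mol, converting that many moles of HC3H5O3 to C3H5O3-.
Remaining n(HC3H5O3) = 0.001533 mol; n(C3H5O3-) = 0.004499 mol.
By Henderson-Hasselbalch, pH = pKa + log([A^-]/[HA]) = 3.85 + log(0.004499/0.001533) = 3.85 + (+0.47) = 4.32.

4.32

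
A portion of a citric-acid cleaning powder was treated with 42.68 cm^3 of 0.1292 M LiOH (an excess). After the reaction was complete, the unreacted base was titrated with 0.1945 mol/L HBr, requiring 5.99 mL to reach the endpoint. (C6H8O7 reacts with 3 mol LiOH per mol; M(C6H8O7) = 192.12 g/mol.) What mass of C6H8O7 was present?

0.279 g

Total n(LiOH) added = 0.1292 x 0.04268 = 0.005514 mol.
n(HBr) used = 0.1945 x 0.005990 = 0.001165 mol, which equals the excess n(LiOH).
So n(LiOH) consumed by the sample = 0.005514 - 0.001165 = 0.004349 mol.
n(C6H8O7) = 0.004349 / 3 = 0.001450 mol.
mass = 0.001450 mol x 192.12 g/mol = 0.279 g.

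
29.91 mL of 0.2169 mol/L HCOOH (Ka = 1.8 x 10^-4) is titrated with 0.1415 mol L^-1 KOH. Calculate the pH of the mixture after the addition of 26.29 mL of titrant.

Initial n(HCOOH) = 0.2169 x 0.02991 = 0.006487 mol.
n(KOH) added = 0.1415 x 0.02629 = 0.003720 mol, converting that many moles of HCOOH to HCOO-.
Remaining n(HCOOH) = 0.002767 mol; n(HCOO-) = 0.003720 mol.
By Henderson-Hasselbalch, pH = pKa + log([A^-]/[HA]) = 3.74 + log(0.003720/0.002767) = 3.74 + (+0.13) = 3.87.

3.87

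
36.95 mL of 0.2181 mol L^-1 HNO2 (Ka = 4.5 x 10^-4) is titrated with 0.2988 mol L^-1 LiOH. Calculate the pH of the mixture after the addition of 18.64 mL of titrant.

3.70

Initial n(HNO2) = 0.2181 x 0.03695 = 0.008059 mol.
n(LiOH) added = 0.2988 x 0.01864 = 0.005570 mol, converting that many moles of HNO2 to NO2-.
Remaining n(HNO2) = 0.002489 mol; n(NO2-) = 0.005570 mol.
By Henderson-Hasselbalch, pH = pKa + log([A^-]/[HA]) = 3.35 + log(0.005570/0.002489) = 3.35 + (+0.35) = 3.70.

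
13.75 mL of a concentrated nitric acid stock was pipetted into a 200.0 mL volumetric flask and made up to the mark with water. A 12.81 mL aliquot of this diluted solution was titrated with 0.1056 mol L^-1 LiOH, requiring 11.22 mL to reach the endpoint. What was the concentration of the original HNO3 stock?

1.35 M

n(LiOH) = 0.1056 x 0.01122 = 0.001185 mol.
n(HNO3) in the aliquot = 0.001185 mol.
[diluted HNO3] = 0.001185 / 0.01281 = 0.09249 M.
Dilution factor = 200.0/13.75 = 14.55, so [stock] = 0.09249 x 14.55 = 1.35 M.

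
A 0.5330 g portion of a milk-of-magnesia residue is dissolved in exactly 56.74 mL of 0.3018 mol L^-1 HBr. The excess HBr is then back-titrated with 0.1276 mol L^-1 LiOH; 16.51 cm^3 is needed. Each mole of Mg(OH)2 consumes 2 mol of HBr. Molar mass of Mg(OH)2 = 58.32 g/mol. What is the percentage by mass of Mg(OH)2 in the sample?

Total n(HBr) added = 0.3018 x 0.05674 = 0.01712 mol.
n(LiOH) used = 0.1276 x 0.01651 = 0.002107 mol, which equals the excess n(HBr).
So n(HBr) consumed by the sample = 0.01712 - 0.002107 = 0.01502 mol.
n(Mg(OH)2) = 0.01502 / 2 = 0.007509 mol.
mass Mg(OH)2 = 0.007509 x 58.32 = 0.4379 g, so %Mg(OH)2 = 0.4379/0.5330 x 100 = 82.2%.

82.2%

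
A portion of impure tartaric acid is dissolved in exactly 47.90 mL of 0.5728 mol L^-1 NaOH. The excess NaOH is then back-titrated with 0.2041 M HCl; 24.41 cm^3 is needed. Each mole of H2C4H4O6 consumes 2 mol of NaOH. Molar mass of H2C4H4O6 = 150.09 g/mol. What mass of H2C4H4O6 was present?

1.69 g

Total n(NaOH) added = 0.5728 x 0.04790 = 0.02744 mol.
n(HCl) used = 0.2041 x 0.02441 = 0.004982 mol, which equals the excess n(NaOH).
So n(NaOH) consumed by the sample = 0.02744 - 0.004982 = 0.02246 mol.
n(H2C4H4O6) = 0.02246 / 2 = 0.01123 mol.
mass = 0.01123 mol x 150.09 g/mol = 1.69 g.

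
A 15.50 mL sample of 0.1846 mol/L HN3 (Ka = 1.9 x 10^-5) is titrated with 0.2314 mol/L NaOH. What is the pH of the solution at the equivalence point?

n(HN3) = 0.1846 x 0.01550 = 0.002861 mol; V(NaOH) at equivalence = 0.002861/0.2314 = 0.01237 L.
At equivalence all the acid is converted to N3-; total volume = 0.01550 + 0.01237 = 0.02787 L, so [N3-] = 0.002861/0.02787 = 0.1027 M.
Kb = Kw/Ka = 1.0e-14 / 1.9 x 10^-5 = 5.26e-10.
[OH^-] = sqrt(Kb x [N3-]) = sqrt(5.26e-10 x 0.1027) = 7.35e-6 M.
pOH = 5.13, so pH = 14.00 - 5.13 = 8.87.

8.87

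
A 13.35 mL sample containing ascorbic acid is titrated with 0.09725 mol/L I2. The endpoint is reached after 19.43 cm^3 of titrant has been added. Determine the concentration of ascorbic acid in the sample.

n(I2) = 0.09725 x 0.01943 = 0.001890 mol.
From the balanced equation, 1 mol I2 reacts with 1 mol ascorbic acid, so n(ascorbic acid) = 0.001890 x 1/1 = 0.001890 mol.
[ascorbic acid] = 0.001890 / 0.01335 L = 0.142 M.

0.142 M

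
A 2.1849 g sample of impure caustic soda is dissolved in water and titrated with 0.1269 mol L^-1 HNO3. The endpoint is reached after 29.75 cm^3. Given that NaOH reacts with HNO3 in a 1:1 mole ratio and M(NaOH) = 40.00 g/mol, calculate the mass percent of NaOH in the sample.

n(HNO3) = 0.1269 x 0.02975 = 0.003775 mol.
n(NaOH) = 0.003775 / 1 = 0.003775 mol.
mass of NaOH = 0.003775 x 40.00 = 0.1510 g.
% purity = 0.1510 / 2.1849 x 100 = 6.91%.

6.91%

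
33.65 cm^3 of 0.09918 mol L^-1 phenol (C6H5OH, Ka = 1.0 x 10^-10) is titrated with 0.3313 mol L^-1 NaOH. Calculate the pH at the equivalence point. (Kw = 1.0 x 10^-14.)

11.44

n(C6H5OH) = 0.09918 x 0.03365 = 0.003337 mol; V(NaOH) at equivalence = 0.003337/0.3313 = 0.01007 L.
At equivalence all the acid is converted to C6H5O-; total volume = 0.03365 + 0.01007 = 0.04372 L, so [C6H5O-] = 0.003337/0.04372 = 0.07633 M.
Kb = Kw/Ka = 1.0e-14 / 1.0 x 10^-10 = 0.000100.
[OH^-] = sqrt(Kb x [C6H5O-]) = sqrt(0.000100 x 0.07633) = 0.00276 M.
pOH = 2.56, so pH = 14.00 - 2.56 = 11.44.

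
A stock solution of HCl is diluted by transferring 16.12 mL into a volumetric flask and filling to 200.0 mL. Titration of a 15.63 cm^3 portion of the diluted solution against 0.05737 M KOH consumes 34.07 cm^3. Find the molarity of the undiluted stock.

1.55 M

n(KOH) = 0.05737 x 0.03407 = 0.001955 mol.
n(HCl) in the aliquot = 0.001955 mol.
[diluted HCl] = 0.001955 / 0.01563 = 0.1251 M.
Dilution factor = 200.0/16.12 = 12.41, so [stock] = 0.1251 x 12.41 = 1.55 M.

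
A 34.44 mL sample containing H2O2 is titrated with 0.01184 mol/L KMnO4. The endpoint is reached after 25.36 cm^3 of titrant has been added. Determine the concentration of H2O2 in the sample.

0.0218 M

n(KMnO4) = 0.01184 x 0.02536 = 0.0003003 mol.
From the balanced equation, 2 mol KMnO4 reacts with 5 mol H2O2, so n(H2O2) = 0.0003003 x 5/2 = 0.0007507 mol.
[H2O2] = 0.0007507 / 0.03444 L = 0.0218 M.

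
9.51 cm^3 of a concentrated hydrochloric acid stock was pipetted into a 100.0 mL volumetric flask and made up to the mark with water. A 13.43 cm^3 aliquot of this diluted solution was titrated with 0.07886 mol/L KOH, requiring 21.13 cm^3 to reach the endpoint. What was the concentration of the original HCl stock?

1.30 M

n(KOH) = 0.07886 x 0.02113 = 0.001666 mol.
n(HCl) in the aliquot = 0.001666 mol.
[diluted HCl] = 0.001666 / 0.01343 = 0.1241 M.
Dilution factor = 100.0/9.510 = 10.52, so [stock] = 0.1241 x 10.52 = 1.30 M.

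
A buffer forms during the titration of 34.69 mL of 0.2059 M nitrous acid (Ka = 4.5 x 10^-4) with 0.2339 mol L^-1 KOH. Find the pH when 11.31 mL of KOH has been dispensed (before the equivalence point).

Initial n(HNO2) = 0.2059 x 0.03469 = 0.007143 mol.
n(KOH) added = 0.2339 x 0.01131 = 0.002645 mol, converting that many moles of HNO2 to NO2-.
Remaining n(HNO2) = 0.004497 mol; n(NO2-) = 0.002645 mol.
By Henderson-Hasselbalch, pH = pKa + log([A^-]/[HA]) = 3.35 + log(0.002645/0.004497) = 3.35 + (-0.23) = 3.12.

3.12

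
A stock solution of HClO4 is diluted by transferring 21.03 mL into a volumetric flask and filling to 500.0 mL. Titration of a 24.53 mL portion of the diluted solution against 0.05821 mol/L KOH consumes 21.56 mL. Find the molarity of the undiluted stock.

n(KOH) = 0.05821 x 0.02156 = 0.001255 mol.
n(HClO4) in the aliquot = 0.001255 mol.
[diluted HClO4] = 0.001255 / 0.02453 = 0.05116 M.
Dilution factor = 500.0/21.03 = 23.78, so [stock] = 0.05116 x 23.78 = 1.22 M.

1.22 M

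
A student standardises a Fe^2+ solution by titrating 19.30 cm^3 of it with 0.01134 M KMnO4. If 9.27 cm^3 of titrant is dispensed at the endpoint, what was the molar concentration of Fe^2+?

0.0272 M

n(KMnO4) = 0.01134 x 0.009270 = 0.0001051 mol.
From the balanced equation, 1 mol KMnO4 reacts with 5 mol Fe^2+, so n(Fe^2+) = 0.0001051 x 5/1 = 0.0005256 mol.
[Fe^2+] = 0.0005256 / 0.01930 L = 0.0272 M.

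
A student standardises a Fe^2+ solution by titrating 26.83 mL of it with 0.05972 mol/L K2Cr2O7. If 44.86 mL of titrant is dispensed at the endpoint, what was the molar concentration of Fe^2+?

0.599 M

n(K2Cr2O7) = 0.05972 x 0.04486 = 0.002679 mol.
From the balanced equation, 1 mol K2Cr2O7 reacts with 6 mol Fe^2+, so n(Fe^2+) = 0.002679 x 6/1 = 0.01607 mol.
[Fe^2+] = 0.01607 / 0.02683 L = 0.599 M.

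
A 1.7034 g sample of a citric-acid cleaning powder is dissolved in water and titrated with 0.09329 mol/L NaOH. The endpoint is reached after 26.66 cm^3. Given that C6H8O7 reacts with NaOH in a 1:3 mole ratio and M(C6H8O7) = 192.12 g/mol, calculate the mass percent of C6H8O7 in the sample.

n(NaOH) = 0.09329 x 0.02666 = 0.002487 mol.
n(C6H8O7) = 0.002487 / 3 = 0.0008290 mol.
mass of C6H8O7 = 0.0008290 x 192.12 = 0.1593 g.
% purity = 0.1593 / 1.7034 x 100 = 9.35%.

9.35%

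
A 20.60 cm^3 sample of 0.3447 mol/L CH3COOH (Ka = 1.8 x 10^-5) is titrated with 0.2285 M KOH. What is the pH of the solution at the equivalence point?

n(CH3COOH) = 0.3447 x 0.02060 = 0.007101 mol; V(KOH) at equivalence = 0.007101/0.2285 = 0.03108 L.
At equivalence all the acid is converted to CH3COO-; total volume = 0.02060 + 0.03108 = 0.05168 L, so [CH3COO-] = 0.007101/0.05168 = 0.1374 M.
Kb = Kw/Ka = 1.0e-14 / 1.8 x 10^-5 = 5.56e-10.
[OH^-] = sqrt(Kb x [CH3COO-]) = sqrt(5.56e-10 x 0.1374) = 8.74e-6 M.
pOH = 5.06, so pH = 14.00 - 5.06 = 8.94.

8.94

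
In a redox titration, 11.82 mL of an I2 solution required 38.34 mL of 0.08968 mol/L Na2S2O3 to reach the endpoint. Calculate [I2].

0.145 M

n(Na2S2O3) = 0.08968 x 0.03834 = 0.003438 mol.
From the balanced equation, 2 mol Na2S2O3 reacts with 1 mol I2, so n(I2) = 0.003438 x 1/2 = 0.001719 mol.
[I2] = 0.001719 / 0.01182 L = 0.145 M.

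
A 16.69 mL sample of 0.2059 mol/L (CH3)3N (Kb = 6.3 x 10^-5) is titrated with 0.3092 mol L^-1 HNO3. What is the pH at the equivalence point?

n((CH3)3N) = 0.2059 x 0.01669 = 0.003436 mol; V(HNO3) at equivalence = 0.003436/0.3092 = 0.01111 L.
At equivalence the base is fully converted to (CH3)3NH+; total volume = 0.02780 L, so [(CH3)3NH+] = 0.003436/0.02780 = 0.1236 M.
Ka((CH3)3NH+) = Kw/Kb = 1.0e-14 / 6.3 x 10^-5 = 1.59e-10.
[H^+] = sqrt(Ka x [(CH3)3NH+]) = sqrt(1.59e-10 x 0.1236) = 4.43e-6 M.
pH = -log(4.43e-6) = 5.35.

5.35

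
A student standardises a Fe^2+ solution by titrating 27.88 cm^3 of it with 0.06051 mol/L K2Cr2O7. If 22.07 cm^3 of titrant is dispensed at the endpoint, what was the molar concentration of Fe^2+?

n(K2Cr2O7) = 0.06051 x 0.02207 = 0.001335 mol.
From the balanced equation, 1 mol K2Cr2O7 reacts with 6 mol Fe^2+, so n(Fe^2+) = 0.001335 x 6/1 = 0.008013 mol.
[Fe^2+] = 0.008013 / 0.02788 L = 0.287 M.

0.287 M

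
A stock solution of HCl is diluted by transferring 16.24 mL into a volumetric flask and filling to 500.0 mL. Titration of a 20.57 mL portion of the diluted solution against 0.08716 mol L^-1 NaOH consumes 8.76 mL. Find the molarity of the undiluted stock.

n(NaOH) = 0.08716 x 0.008760 = 0.0007635 mol.
n(HCl) in the aliquot = 0.0007635 mol.
[diluted HCl] = 0.0007635 / 0.02057 = 0.03712 M.
Dilution factor = 500.0/16.24 = 30.79, so [stock] = 0.03712 x 30.79 = 1.14 M.

1.14 M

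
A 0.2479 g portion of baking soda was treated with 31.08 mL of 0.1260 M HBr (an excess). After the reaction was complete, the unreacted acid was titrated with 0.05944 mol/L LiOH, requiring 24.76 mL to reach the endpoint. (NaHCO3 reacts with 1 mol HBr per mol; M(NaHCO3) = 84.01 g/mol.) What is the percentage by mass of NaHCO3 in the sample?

Total n(HBr) added = 0.1260 x 0.03108 = 0.003916 mol.
n(LiOH) used = 0.05944 x 0.02476 = 0.001472 mol, which equals the excess n(HBr).
So n(HBr) consumed by the sample = 0.003916 - 0.001472 = 0.002444 mol.
n(NaHCO3) = 0.002444 / 1 = 0.002444 mol.
mass NaHCO3 = 0.002444 x 84.01 = 0.2053 g, so %NaHCO3 = 0.2053/0.2479 x 100 = 82.8%.

82.8%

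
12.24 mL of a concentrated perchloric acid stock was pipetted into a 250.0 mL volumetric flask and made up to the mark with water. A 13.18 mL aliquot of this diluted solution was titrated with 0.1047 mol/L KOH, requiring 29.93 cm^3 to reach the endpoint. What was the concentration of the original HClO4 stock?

4.86 M

n(KOH) = 0.1047 x 0.02993 = 0.003134 mol.
n(HClO4) in the aliquot = 0.003134 mol.
[diluted HClO4] = 0.003134 / 0.01318 = 0.2378 M.
Dilution factor = 250.0/12.24 = 20.42, so [stock] = 0.2378 x 20.42 = 4.86 M.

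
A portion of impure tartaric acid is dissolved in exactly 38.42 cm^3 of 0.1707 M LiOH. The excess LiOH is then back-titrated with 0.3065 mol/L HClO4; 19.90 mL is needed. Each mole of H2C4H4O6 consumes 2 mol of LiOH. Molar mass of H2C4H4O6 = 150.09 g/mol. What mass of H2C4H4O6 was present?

0.0344 g

Total n(LiOH) added = 0.1707 x 0.03842 = 0.006558 mol.
n(HClO4) used = 0.3065 x 0.01990 = 0.006099 mol, which equals the excess n(LiOH).
So n(LiOH) consumed by the sample = 0.006558 - 0.006099 = 0.0004589 mol.
n(H2C4H4O6) = 0.0004589 / 2 = 0.0002295 mol.
mass = 0.0002295 mol x 150.09 g/mol = 0.0344 g.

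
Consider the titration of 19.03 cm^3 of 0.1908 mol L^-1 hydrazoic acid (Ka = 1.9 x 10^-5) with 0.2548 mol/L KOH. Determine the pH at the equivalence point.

n(HN3) = 0.1908 x 0.01903 = 0.003631 mol; V(KOH) at equivalence = 0.003631/0.2548 = 0.01425 L.
At equivalence all the acid is converted to N3-; total volume = 0.01903 + 0.01425 = 0.03328 L, so [N3-] = 0.003631/0.03328 = 0.1091 M.
Kb = Kw/Ka = 1.0e-14 / 1.9 x 10^-5 = 5.26e-10.
[OH^-] = sqrt(Kb x [N3-]) = sqrt(5.26e-10 x 0.1091) = 7.58e-6 M.
pOH = 5.12, so pH = 14.00 - 5.12 = 8.88.

8.88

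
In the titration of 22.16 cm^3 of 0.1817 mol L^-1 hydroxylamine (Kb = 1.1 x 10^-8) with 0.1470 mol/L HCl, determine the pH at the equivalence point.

3.57

n(NH2OH) = 0.1817 x 0.02216 = 0.004026 mol; V(HCl) at equivalence = 0.004026/0.1470 = 0.02739 L.
At equivalence the base is fully converted to NH3OH+; total volume = 0.04955 L, so [NH3OH+] = 0.004026/0.04955 = 0.08126 M.
Ka(NH3OH+) = Kw/Kb = 1.0e-14 / 1.1 x 10^-8 = 9.09e-7.
[H^+] = sqrt(Ka x [NH3OH+]) = sqrt(9.09e-7 x 0.08126) = 0.000272 M.
pH = -log(0.000272) = 3.57.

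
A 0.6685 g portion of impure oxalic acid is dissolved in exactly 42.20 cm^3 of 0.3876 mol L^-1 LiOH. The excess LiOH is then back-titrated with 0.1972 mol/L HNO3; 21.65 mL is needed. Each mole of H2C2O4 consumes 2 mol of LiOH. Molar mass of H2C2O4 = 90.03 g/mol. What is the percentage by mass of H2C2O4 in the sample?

Total n(LiOH) added = 0.3876 x 0.04220 = 0.01636 mol.
n(HNO3) used = 0.1972 x 0.02165 = 0.004269 mol, which equals the excess n(LiOH).
So n(LiOH) consumed by the sample = 0.01636 - 0.004269 = 0.01209 mol.
n(H2C2O4) = 0.01209 / 2 = 0.006044 mol.
mass H2C2O4 = 0.006044 x 90.03 = 0.5441 g, so %H2C2O4 = 0.5441/0.6685 x 100 = 81.4%.

81.4%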